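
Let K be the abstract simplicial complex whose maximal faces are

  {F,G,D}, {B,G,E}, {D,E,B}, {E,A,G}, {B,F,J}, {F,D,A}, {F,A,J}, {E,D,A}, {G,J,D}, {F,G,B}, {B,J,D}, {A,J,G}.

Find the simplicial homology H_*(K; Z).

Take the total order A < B < D < E < F < G < J on the vertex set. Then K (dimension 2) consists of the simplices:

  0-simplices (7): A, B, D, E, F, G, J
  1-simplices (18): AD, AE, AF, AG, AJ, BD, BE, BF, BG, BJ, DE, DF, DG, DJ, EG, FG, FJ, GJ
  2-simplices (12): ADE, ADF, AEG, AFJ, AGJ, BDE, BDJ, BEG, BFG, BFJ, DFG, DGJ

so the chain groups are C_0 ≅ Z^7, C_1 ≅ Z^18, C_2 ≅ Z^12.

Boundary ∂_1: C_1 → C_0 maps an edge to its endpoints' difference, ∂[p,q] = q − p. For instance
  ∂BD = D − B.
The 7×18 boundary matrix has rank 6 and Smith normal form diag(1,1,1,1,1,1).

The boundary map ∂_2: C_2 → C_1 sends each 2-simplex [p,q,r] to [q,r] − [p,r] + [p,q]. For instance
  ∂DFG = FG − DG + DF,
  ∂BFG = FG − BG + BF.
This gives a 18×12 integer matrix of rank 12; reducing to Smith normal form yields diagonal entries (1,1,1,1,1,1,1,1,1,1,1,2).

Computing H_k = (kernel of ∂_k) / (image of ∂_{k+1}):

  H_0: rank C_0 − rank ∂_1 = 7 − 6 = 1, and the invariant factors of ∂_1 are all 1, so H_0 ≅ Z.
  H_1: rank ker ∂_1 − rank ∂_2 = (18 − 6) − 12 = 0, and ∂_2 has invariant factor 2 > 1, so H_1 ≅ Z/2Z.
  H_2: rank ker ∂_2 − rank ∂_3 = (12 − 12) − 0 = 0, and there is no ∂_3, so H_2 ≅ 0.

H_0 = Z,  H_1 = Z/2Z,  H_2 = 0.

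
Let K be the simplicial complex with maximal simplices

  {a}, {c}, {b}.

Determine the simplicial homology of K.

H_0 ≅ Z^3.

K has 3 vertices.
rank ∂_0 = 0, rank ∂_1 = 0 ⇒ b_0 = 3 − 0 − 0 = 3. So H_0 = Z^3.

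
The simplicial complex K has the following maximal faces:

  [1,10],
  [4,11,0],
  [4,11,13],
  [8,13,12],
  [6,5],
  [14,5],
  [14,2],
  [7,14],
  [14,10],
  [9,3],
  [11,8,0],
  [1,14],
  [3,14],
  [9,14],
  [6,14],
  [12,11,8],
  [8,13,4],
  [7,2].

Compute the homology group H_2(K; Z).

Order the vertices as 0 < 1 < 2 < 3 < 4 < 5 < 6 < 7 < 8 < 9 < 10 < 11 < 12 < 13 < 14. Listing each simplex with vertices in this order, K has dimension 2 with simplices:

  0-simplices (15): [0], [1], [2], [3], [4], [5], [6], [7], [8], [9], [10], [11], [12], [13], [14]
  1-simplices (24): (24 of them)
  2-simplices (6): [0,4,11], [0,8,11], [4,8,13], [4,11,13], [8,11,12], [8,12,13]

giving chain groups C_0 ≅ Z^15, C_1 ≅ Z^24, C_2 ≅ Z^6.

Boundary ∂_1: C_1 → C_0 is given by ∂[p,q] = [q] − [p].
The 15×24 boundary matrix has rank 13 and Smith normal form diag(1,1,1,1,1,1,1,1,1,1,1,1,1).

The boundary map ∂_2: C_2 → C_1 maps a triangle to the signed sum of its edges. For instance
  ∂[4,11,13] = [11,13] − [4,13] + [4,11],
  ∂[8,11,12] = [11,12] − [8,12] + [8,11].
This gives a 24×6 integer matrix of rank 6; reducing to Smith normal form yields diagonal entries (1,1,1,1,1,1).

Computing H_k = (kernel of ∂_k) / (image of ∂_{k+1}):

  H_2: rank ker ∂_2 − rank ∂_3 = (6 − 6) − 0 = 0, and there is no ∂_3, so H_2 ≅ 0.

H_2 = 0.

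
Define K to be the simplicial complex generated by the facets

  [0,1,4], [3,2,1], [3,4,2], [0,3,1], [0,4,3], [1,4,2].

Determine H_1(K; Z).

H_1 = 0.

Order the vertices as 0 < 1 < 2 < 3 < 4. Listing each simplex with vertices in this order, K has dimension 2 with simplices:

  0-simplices (5): [0], [1], [2], [3], [4]
  1-simplices (9): [0,1], [0,3], [0,4], [1,2], [1,3], [1,4], [2,3], [2,4], [3,4]
  2-simplices (6): [0,1,3], [0,1,4], [0,3,4], [1,2,3], [1,2,4], [2,3,4]

giving chain groups C_0 ≅ Z^5, C_1 ≅ Z^9, C_2 ≅ Z^6.

Boundary ∂_1: C_1 → C_0 is given by ∂[p,q] = [q] − [p].
This gives a 5×9 integer matrix of rank 4; reducing to Smith normal form yields diagonal entries (1,1,1,1).

Boundary ∂_2: C_2 → C_1 acts by ∂[p,q,r] = [q,r] − [p,r] + [p,q]. For instance
  ∂[0,3,4] = [3,4] − [0,4] + [0,3],
  ∂[1,2,3] = [2,3] − [1,3] + [1,2].
As a 9×6 matrix over Z this has rank 5, with invariant factors (1,1,1,1,1).

Reading off H_k = ker ∂_k / im ∂_{k+1}:

  H_1: rank ker ∂_1 − rank ∂_2 = (9 − 4) − 5 = 0, and the invariant factors of ∂_2 are all 1, so H_1 ≅ 0.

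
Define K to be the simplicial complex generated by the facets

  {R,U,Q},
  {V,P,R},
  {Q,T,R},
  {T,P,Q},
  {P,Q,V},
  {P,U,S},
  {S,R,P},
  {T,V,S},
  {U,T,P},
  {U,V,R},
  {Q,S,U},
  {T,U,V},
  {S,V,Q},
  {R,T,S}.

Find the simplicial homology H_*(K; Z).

H_0 ≅ Z,  H_1 ≅ Z^2,  H_2 ≅ Z.

Order the vertices as P < Q < R < S < T < U < V. Listing each simplex with vertices in this order, K has dimension 2 with simplices:

  0-simplices (7): P, Q, R, S, T, U, V
  1-simplices (21): PQ, PR, PS, PT, PU, PV, QR, QS, QT, QU, QV, RS, RT, RU, RV, ST, SU, SV, TU, TV, UV
  2-simplices (14): PQT, PQV, PRS, PRV, PSU, PTU, QRT, QRU, QSU, QSV, RST, RUV, STV, TUV

giving chain groups C_0 ≅ Z^7, C_1 ≅ Z^21, C_2 ≅ Z^14.

∂_1: C_1 → C_0 sends each edge [p,q] (with p < q) to q − p. For instance
  ∂PS = S − P.
This gives a 7×21 integer matrix of rank 6; reducing to Smith normal form yields diagonal entries (1,1,1,1,1,1).

Boundary ∂_2: C_2 → C_1 sends each 2-simplex [p,q,r] to [q,r] − [p,r] + [p,q]. For instance
  ∂STV = TV − SV + ST,
  ∂TUV = UV − TV + TU.
This gives a 21×14 integer matrix of rank 13; reducing to Smith normal form yields diagonal entries (1,1,1,1,1,1,1,1,1,1,1,1,1).

Reading off H_k = ker ∂_k / im ∂_{k+1}:

  H_0: rank C_0 − rank ∂_1 = 7 − 6 = 1, and the invariant factors of ∂_1 are all 1, so H_0 ≅ Z.
  H_1: rank ker ∂_1 − rank ∂_2 = (21 − 6) − 13 = 2, and the invariant factors of ∂_2 are all 1, so H_1 ≅ Z^2.
  H_2: rank ker ∂_2 − rank ∂_3 = (14 − 13) − 0 = 1, and there is no ∂_3, so H_2 ≅ Z.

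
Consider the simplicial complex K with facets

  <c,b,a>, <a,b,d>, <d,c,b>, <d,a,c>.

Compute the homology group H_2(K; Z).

Fix the vertex order a < b < c < d and write every simplex with vertices in increasing order. Then dim K = 2 and the simplices of K are:

  0-simplices (4): a, b, c, d
  1-simplices (6): ab, ac, ad, bc, bd, cd
  2-simplices (4): abc, abd, acd, bcd

Hence C_0 ≅ Z^4, C_1 ≅ Z^6, C_2 ≅ Z^4.

Boundary ∂_1: C_1 → C_0 is given by ∂[p,q] = [q] − [p]. For instance
  ∂ad = d − a.
The resulting 4×6 matrix has rank 3, and its Smith normal form has invariant factors (1,1,1).

The boundary map ∂_2: C_2 → C_1 acts by ∂[p,q,r] = [q,r] − [p,r] + [p,q]. For instance
  ∂abc = bc − ac + ab,
  ∂bcd = cd − bd + bc.
As a 6×4 matrix over Z this has rank 3, with invariant factors (1,1,1).

From H_k ≅ ker(∂_k) / im(∂_{k+1}) we obtain:

  H_2: rank ker ∂_2 − rank ∂_3 = (4 − 3) − 0 = 1, and there is no ∂_3, so H_2 = Z.

(K is a triangulation of the 2-sphere S^2.)

H_2 ≅ Z.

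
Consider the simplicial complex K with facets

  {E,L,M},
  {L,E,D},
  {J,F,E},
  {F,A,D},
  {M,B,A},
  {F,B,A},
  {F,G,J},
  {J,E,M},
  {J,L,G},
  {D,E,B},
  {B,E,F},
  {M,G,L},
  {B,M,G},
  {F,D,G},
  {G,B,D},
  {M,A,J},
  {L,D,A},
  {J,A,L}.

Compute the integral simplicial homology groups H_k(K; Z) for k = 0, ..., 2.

H_0 = Z,  H_1 = Z ⊕ Z/2,  H_2 = 0.

Take the total order A < B < D < E < F < G < J < L < M on the vertex set. Then K (dimension 2) consists of the simplices:

  0-simplices (9): A, B, D, E, F, G, J, L, M
  1-simplices (27): AB, AD, AF, AJ, AL, AM, BD, BE, BF, BG, BM, DE, DF, DG, DL, EF, EJ, EL, EM, FG, FJ, GJ, GL, GM, JL, JM, LM
  2-simplices (18): ABF, ABM, ADF, ADL, AJL, AJM, BDE, BDG, BEF, BGM, DEL, DFG, EFJ, EJM, ELM, FGJ, GJL, GLM

so the chain groups are C_0 ≅ Z^9, C_1 ≅ Z^27, C_2 ≅ Z^18.

Boundary ∂_1: C_1 → C_0 is given by ∂[p,q] = [q] − [p].
The resulting 9×27 matrix has rank 8, and its Smith normal form has invariant factors (1,1,1,1,1,1,1,1).

The boundary map ∂_2: C_2 → C_1 acts by ∂[p,q,r] = [q,r] − [p,r] + [p,q]. For instance
  ∂ADF = DF − AF + AD,
  ∂BDG = DG − BG + BD.
The resulting 27×18 matrix has rank 18, and its Smith normal form has invariant factors (1,1,1,1,1,1,1,1,1,1,1,1,1,1,1,1,1,2).

From H_k ≅ ker(∂_k) / im(∂_{k+1}) we obtain:

  H_0: rank C_0 − rank ∂_1 = 9 − 8 = 1, and the invariant factors of ∂_1 are all 1, so H_0 = Z.
  H_1: rank ker ∂_1 − rank ∂_2 = (27 − 8) − 18 = 1, and ∂_2 has invariant factor 2 > 1, so H_1 = Z ⊕ Z/2.
  H_2: rank ker ∂_2 − rank ∂_3 = (18 − 18) − 0 = 0, and there is no ∂_3, so H_2 = 0.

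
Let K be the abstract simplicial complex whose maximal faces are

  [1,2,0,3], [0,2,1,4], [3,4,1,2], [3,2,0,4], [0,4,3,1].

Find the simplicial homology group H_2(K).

Take the total order 0 < 1 < 2 < 3 < 4 on the vertex set. Then K (dimension 3) consists of the simplices:

  0-simplices (5): [0], [1], [2], [3], [4]
  1-simplices (10): [0,1], [0,2], [0,3], [0,4], [1,2], [1,3], [1,4], [2,3], [2,4], [3,4]
  2-simplices (10): [0,1,2], [0,1,3], [0,1,4], [0,2,3], [0,2,4], [0,3,4], [1,2,3], [1,2,4], [1,3,4], [2,3,4]
  3-simplices (5): [0,1,2,3], [0,1,2,4], [0,1,3,4], [0,2,3,4], [1,2,3,4]

giving chain groups C_0 ≅ Z^5, C_1 ≅ Z^10, C_2 ≅ Z^10, C_3 ≅ Z^5.

The boundary map ∂_1: C_1 → C_0 is given by ∂[p,q] = [q] − [p]. For instance
  ∂[2,4] = [4] − [2].
The 5×10 boundary matrix has rank 4 and Smith normal form diag(1,1,1,1).

The boundary map ∂_2: C_2 → C_1 acts by ∂[p,q,r] = [q,r] − [p,r] + [p,q]. For instance
  ∂[0,2,4] = [2,4] − [0,4] + [0,2],
  ∂[0,1,2] = [1,2] − [0,2] + [0,1].
The 10×10 boundary matrix has rank 6 and Smith normal form diag(1,1,1,1,1,1).

∂_3: C_3 → C_2 sends each 3-simplex σ to the alternating sum Σ_i (−1)^i (σ with its i-th vertex removed). For instance
  ∂[0,1,2,3] = [1,2,3] − [0,2,3] + [0,1,3] − [0,1,2],
  ∂[1,2,3,4] = [2,3,4] − [1,3,4] + [1,2,4] − [1,2,3].
The resulting 10×5 matrix has rank 4, and its Smith normal form has invariant factors (1,1,1,1).

Reading off H_k = ker ∂_k / im ∂_{k+1}:

  H_2: rank ker ∂_2 − rank ∂_3 = (10 − 6) − 4 = 0, and the invariant factors of ∂_3 are all 1, so H_2 = 0.

H_2 ≅ 0.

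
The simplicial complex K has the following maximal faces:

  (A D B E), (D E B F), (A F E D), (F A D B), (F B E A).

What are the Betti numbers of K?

b_0 = 1, b_1 = 0, b_2 = 0, b_3 = 1.

Take the total order A < B < D < E < F on the vertex set. Then K (dimension 3) consists of the simplices:

  0-simplices (5): A, B, D, E, F
  1-simplices (10): AB, AD, AE, AF, BD, BE, BF, DE, DF, EF
  2-simplices (10): ABD, ABE, ABF, ADE, ADF, AEF, BDE, BDF, BEF, DEF
  3-simplices (5): ABDE, ABDF, ABEF, ADEF, BDEF

giving chain groups C_0 ≅ Z^5, C_1 ≅ Z^10, C_2 ≅ Z^10, C_3 ≅ Z^5.

∂_1: C_1 → C_0 is given by ∂[p,q] = [q] − [p]. For instance
  ∂BD = D − B.
The resulting 5×10 matrix has rank 4, and its Smith normal form has invariant factors (1,1,1,1).

Boundary ∂_2: C_2 → C_1 acts by ∂[p,q,r] = [q,r] − [p,r] + [p,q]. For instance
  ∂BDE = DE − BE + BD,
  ∂ABE = BE − AE + AB.
The resulting 10×10 matrix has rank 6, and its Smith normal form has invariant factors (1,1,1,1,1,1).

The boundary map ∂_3: C_3 → C_2 sends each 3-simplex σ to the alternating sum Σ_i (−1)^i (σ with its i-th vertex removed). For instance
  ∂ADEF = DEF − AEF + ADF − ADE,
  ∂ABEF = BEF − AEF + ABF − ABE.
As a 10×5 matrix over Z this has rank 4, with invariant factors (1,1,1,1).

Now H_k = ker ∂_k / im ∂_{k+1}, so:

  H_0: rank C_0 − rank ∂_1 = 5 − 4 = 1, and the invariant factors of ∂_1 are all 1, so H_0 = Z.
  H_1: rank ker ∂_1 − rank ∂_2 = (10 − 4) − 6 = 0, and the invariant factors of ∂_2 are all 1, so H_1 = 0.
  H_2: rank ker ∂_2 − rank ∂_3 = (10 − 6) − 4 = 0, and the invariant factors of ∂_3 are all 1, so H_2 = 0.
  H_3: rank ker ∂_3 − rank ∂_4 = (5 − 4) − 0 = 1, and there is no ∂_4, so H_3 = Z.

As a check, the Euler characteristic is 5 − 10 + 10 − 5 = 0, which agrees with 1 − 0 + 0 − 1 = 0.

Hence the Betti numbers are b_0 = 1, b_1 = 0, b_2 = 0, b_3 = 1.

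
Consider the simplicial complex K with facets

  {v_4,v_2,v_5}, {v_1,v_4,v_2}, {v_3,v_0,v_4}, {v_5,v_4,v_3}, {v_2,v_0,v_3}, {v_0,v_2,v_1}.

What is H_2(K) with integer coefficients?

H_2 = 0.

Order the vertices as v_0 < v_1 < v_2 < v_3 < v_4 < v_5. Listing each simplex with vertices in this order, K has dimension 2 with simplices:

  0-simplices (6): [v_0], [v_1], [v_2], [v_3], [v_4], [v_5]
  1-simplices (12): [v_0,v_1], [v_0,v_2], [v_0,v_3], [v_0,v_4], [v_1,v_2], [v_1,v_4], [v_2,v_3], [v_2,v_4], [v_2,v_5], [v_3,v_4], [v_3,v_5], [v_4,v_5]
  2-simplices (6): [v_0,v_1,v_2], [v_0,v_2,v_3], [v_0,v_3,v_4], [v_1,v_2,v_4], [v_2,v_4,v_5], [v_3,v_4,v_5]

so the chain groups are C_0 ≅ Z^6, C_1 ≅ Z^12, C_2 ≅ Z^6.

Boundary ∂_1: C_1 → C_0 maps an edge to its endpoints' difference, ∂[p,q] = q − p. For instance
  ∂[v_0,v_2] = [v_2] − [v_0].
As a 6×12 matrix over Z this has rank 5, with invariant factors (1,1,1,1,1).

Boundary ∂_2: C_2 → C_1 acts by ∂[p,q,r] = [q,r] − [p,r] + [p,q]. For instance
  ∂[v_1,v_2,v_4] = [v_2,v_4] − [v_1,v_4] + [v_1,v_2],
  ∂[v_0,v_1,v_2] = [v_1,v_2] − [v_0,v_2] + [v_0,v_1].
The resulting 12×6 matrix has rank 6, and its Smith normal form has invariant factors (1,1,1,1,1,1).

Reading off H_k = ker ∂_k / im ∂_{k+1}:

  H_2: rank ker ∂_2 − rank ∂_3 = (6 − 6) − 0 = 0, and there is no ∂_3, so H_2 ≅ 0.

(K is a triangulation of the cylinder S^1 x I.)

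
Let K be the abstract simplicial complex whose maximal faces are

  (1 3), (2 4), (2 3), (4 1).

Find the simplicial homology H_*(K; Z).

We work with the vertex ordering 1 < 2 < 3 < 4. The simplices of K, each written with vertices in increasing order, are:

  0-simplices (4): [1], [2], [3], [4]
  1-simplices (4): [1,3], [1,4], [2,3], [2,4]

Hence C_0 ≅ Z^4, C_1 ≅ Z^4.

Boundary ∂_1: C_1 → C_0 sends each edge [p,q] (with p < q) to q − p.
As a 4×4 matrix over Z this has rank 3, with invariant factors (1,1,1).

From H_k ≅ ker(∂_k) / im(∂_{k+1}) we obtain:

  H_0: rank C_0 − rank ∂_1 = 4 − 3 = 1, and the invariant factors of ∂_1 are all 1, so H_0 = Z.
  H_1: rank ker ∂_1 − rank ∂_2 = (4 − 3) − 0 = 1, and there is no ∂_2, so H_1 = Z.

H_0 = Z,  H_1 = Z.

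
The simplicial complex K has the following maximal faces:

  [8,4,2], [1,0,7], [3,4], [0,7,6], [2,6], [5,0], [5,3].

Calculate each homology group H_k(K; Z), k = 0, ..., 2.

We work with the vertex ordering 0 < 1 < 2 < 3 < 4 < 5 < 6 < 7 < 8. The simplices of K, each written with vertices in increasing order, are:

  0-simplices (9): [0], [1], [2], [3], [4], [5], [6], [7], [8]
  1-simplices (12): [0,1], [0,5], [0,6], [0,7], [1,7], [2,4], [2,6], [2,8], [3,4], [3,5], [4,8], [6,7]
  2-simplices (3): [0,1,7], [0,6,7], [2,4,8]

giving chain groups C_0 ≅ Z^9, C_1 ≅ Z^12, C_2 ≅ Z^3.

The boundary map ∂_1: C_1 → C_0 maps an edge to its endpoints' difference, ∂[p,q] = q − p. For instance
  ∂[6,7] = [7] − [6].
The 9×12 boundary matrix has rank 8 and Smith normal form diag(1,1,1,1,1,1,1,1).

∂_2: C_2 → C_1 sends each 2-simplex [p,q,r] to [q,r] − [p,r] + [p,q]. For instance
  ∂[0,6,7] = [6,7] − [0,7] + [0,6],
  ∂[2,4,8] = [4,8] − [2,8] + [2,4].
The resulting 12×3 matrix has rank 3, and its Smith normal form has invariant factors (1,1,1).

Now H_k = ker ∂_k / im ∂_{k+1}, so:

  H_0: rank C_0 − rank ∂_1 = 9 − 8 = 1, and the invariant factors of ∂_1 are all 1, so H_0 = Z.
  H_1: rank ker ∂_1 − rank ∂_2 = (12 − 8) − 3 = 1, and the invariant factors of ∂_2 are all 1, so H_1 = Z.
  H_2: rank ker ∂_2 − rank ∂_3 = (3 − 3) − 0 = 0, and there is no ∂_3, so H_2 = 0.

H_0 = Z,  H_1 = Z,  H_2 = 0.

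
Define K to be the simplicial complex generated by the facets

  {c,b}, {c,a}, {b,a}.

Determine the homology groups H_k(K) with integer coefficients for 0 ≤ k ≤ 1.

H_0 ≅ Z,  H_1 ≅ Z.

K has 3 vertices, 3 edges.
rank ∂_0 = 0, rank ∂_1 = 2 ⇒ b_0 = 3 − 0 − 2 = 1; all invariant factors of ∂_1 are 1 so no torsion. So H_0 = Z.
rank ∂_1 = 2, rank ∂_2 = 0 ⇒ b_1 = 3 − 2 − 0 = 1. So H_1 = Z.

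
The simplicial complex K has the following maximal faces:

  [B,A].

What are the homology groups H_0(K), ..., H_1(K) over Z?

We work with the vertex ordering A < B. The simplices of K, each written with vertices in increasing order, are:

  0-simplices (2): A, B
  1-simplices (1): AB

giving chain groups C_0 ≅ Z^2, C_1 ≅ Z^1.

∂_1: C_1 → C_0 maps an edge to its endpoints' difference, ∂[p,q] = q − p. For instance
  ∂AB = B − A.
The 2×1 boundary matrix has rank 1 and Smith normal form diag(1).

Now H_k = ker ∂_k / im ∂_{k+1}, so:

  H_0: rank C_0 − rank ∂_1 = 2 − 1 = 1, and the invariant factors of ∂_1 are all 1, so H_0 ≅ Z.
  H_1: rank ker ∂_1 − rank ∂_2 = (1 − 1) − 0 = 0, and there is no ∂_2, so H_1 ≅ 0.

H_0 = Z,  H_1 = 0.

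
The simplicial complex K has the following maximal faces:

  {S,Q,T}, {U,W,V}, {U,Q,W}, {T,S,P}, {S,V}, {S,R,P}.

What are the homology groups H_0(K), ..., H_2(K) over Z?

K has 8 vertices, 13 edges, 5 triangles.
rank ∂_0 = 0, rank ∂_1 = 7 ⇒ b_0 = 8 − 0 − 7 = 1; all invariant factors of ∂_1 are 1 so no torsion. So H_0 ≅ Z.
rank ∂_1 = 7, rank ∂_2 = 5 ⇒ b_1 = 13 − 7 − 5 = 1; all invariant factors of ∂_2 are 1 so no torsion. So H_1 ≅ Z.
rank ∂_2 = 5, rank ∂_3 = 0 ⇒ b_2 = 5 − 5 − 0 = 0. So H_2 ≅ 0.

H_0 ≅ Z,  H_1 ≅ Z,  H_2 = 0.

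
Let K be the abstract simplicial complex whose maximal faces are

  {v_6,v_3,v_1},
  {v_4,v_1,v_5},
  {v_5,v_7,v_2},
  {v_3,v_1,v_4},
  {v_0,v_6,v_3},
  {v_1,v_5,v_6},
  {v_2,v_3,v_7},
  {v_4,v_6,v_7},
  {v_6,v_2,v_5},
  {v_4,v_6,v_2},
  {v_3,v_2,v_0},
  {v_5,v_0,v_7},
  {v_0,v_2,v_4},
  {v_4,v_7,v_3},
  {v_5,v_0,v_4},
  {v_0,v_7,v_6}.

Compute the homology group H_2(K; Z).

Order the vertices as v_0 < v_1 < v_2 < v_3 < v_4 < v_5 < v_6 < v_7. Listing each simplex with vertices in this order, K has dimension 2 with simplices:

  0-simplices (8): [v_0], [v_1], [v_2], [v_3], [v_4], [v_5], [v_6], [v_7]
  1-simplices (24): (24 of them)
  2-simplices (16): (16 of them)

Hence C_0 ≅ Z^8, C_1 ≅ Z^24, C_2 ≅ Z^16.

Boundary ∂_1: C_1 → C_0 is given by ∂[p,q] = [q] − [p]. For instance
  ∂[v_1,v_5] = [v_5] − [v_1].
As a 8×24 matrix over Z this has rank 7, with invariant factors (1,1,1,1,1,1,1).

∂_2: C_2 → C_1 acts by ∂[p,q,r] = [q,r] − [p,r] + [p,q]. For instance
  ∂[v_2,v_4,v_6] = [v_4,v_6] − [v_2,v_6] + [v_2,v_4],
  ∂[v_2,v_5,v_7] = [v_5,v_7] − [v_2,v_7] + [v_2,v_5].
As a 24×16 matrix over Z this has rank 15, with invariant factors (1,1,1,1,1,1,1,1,1,1,1,1,1,1,1).

Computing H_k = (kernel of ∂_k) / (image of ∂_{k+1}):

  H_2: rank ker ∂_2 − rank ∂_3 = (16 − 15) − 0 = 1, and there is no ∂_3, so H_2 ≅ Z.

H_2 ≅ Z.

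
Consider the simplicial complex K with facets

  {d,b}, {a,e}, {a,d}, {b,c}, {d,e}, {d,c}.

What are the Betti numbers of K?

We work with the vertex ordering a < b < c < d < e. The simplices of K, each written with vertices in increasing order, are:

  0-simplices (5): a, b, c, d, e
  1-simplices (6): ad, ae, bc, bd, cd, de

Hence C_0 ≅ Z^5, C_1 ≅ Z^6.

∂_1: C_1 → C_0 is given by ∂[p,q] = [q] − [p]. For instance
  ∂ad = d − a.
This gives a 5×6 integer matrix of rank 4; reducing to Smith normal form yields diagonal entries (1,1,1,1).

Now H_k = ker ∂_k / im ∂_{k+1}, so:

  H_0: rank C_0 − rank ∂_1 = 5 − 4 = 1, and the invariant factors of ∂_1 are all 1, so H_0 = Z.
  H_1: rank ker ∂_1 − rank ∂_2 = (6 − 4) − 0 = 2, and there is no ∂_2, so H_1 = Z^2.

As a check, the Euler characteristic is 5 − 6 = -1, which agrees with 1 − 2 = -1.

Hence the Betti numbers are b_0 = 1, b_1 = 2.

b_0 = 1, b_1 = 2.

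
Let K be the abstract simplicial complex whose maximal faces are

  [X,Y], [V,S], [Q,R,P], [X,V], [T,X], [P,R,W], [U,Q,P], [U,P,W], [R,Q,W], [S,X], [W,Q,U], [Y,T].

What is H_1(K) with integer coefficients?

H_1 ≅ Z^2.

Take the total order P < Q < R < S < T < U < V < W < X < Y on the vertex set. Then K (dimension 2) consists of the simplices:

  0-simplices (10): P, Q, R, S, T, U, V, W, X, Y
  1-simplices (15): PQ, PR, PU, PW, QR, QU, QW, RW, SV, SX, TX, TY, UW, VX, XY
  2-simplices (6): PQR, PQU, PRW, PUW, QRW, QUW

so the chain groups are C_0 ≅ Z^10, C_1 ≅ Z^15, C_2 ≅ Z^6.

The boundary map ∂_1: C_1 → C_0 sends each edge [p,q] (with p < q) to q − p. For instance
  ∂XY = Y − X.
As a 10×15 matrix over Z this has rank 8, with invariant factors (1,1,1,1,1,1,1,1).

The boundary map ∂_2: C_2 → C_1 sends each 2-simplex [p,q,r] to [q,r] − [p,r] + [p,q]. For instance
  ∂PUW = UW − PW + PU,
  ∂PRW = RW − PW + PR.
This gives a 15×6 integer matrix of rank 5; reducing to Smith normal form yields diagonal entries (1,1,1,1,1).

Computing H_k = (kernel of ∂_k) / (image of ∂_{k+1}):

  H_1: rank ker ∂_1 − rank ∂_2 = (15 − 8) − 5 = 2, and the invariant factors of ∂_2 are all 1, so H_1 = Z^2.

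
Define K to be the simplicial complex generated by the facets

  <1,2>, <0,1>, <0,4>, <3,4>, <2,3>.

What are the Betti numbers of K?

K has 5 vertices, 5 edges.
rank ∂_0 = 0, rank ∂_1 = 4 ⇒ b_0 = 5 − 0 − 4 = 1; all invariant factors of ∂_1 are 1 so no torsion. So H_0 ≅ Z.
rank ∂_1 = 4, rank ∂_2 = 0 ⇒ b_1 = 5 − 4 − 0 = 1. So H_1 ≅ Z.

b_0 = 1, b_1 = 1.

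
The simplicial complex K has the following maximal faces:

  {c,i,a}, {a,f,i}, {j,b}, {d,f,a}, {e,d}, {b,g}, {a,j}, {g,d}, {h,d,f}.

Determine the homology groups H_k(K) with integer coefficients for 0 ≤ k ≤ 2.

H_0 = Z,  H_1 = Z,  H_2 = 0.

Fix the vertex order a < b < c < d < e < f < g < h < i < j and write every simplex with vertices in increasing order. Then dim K = 2 and the simplices of K are:

  0-simplices (10): a, b, c, d, e, f, g, h, i, j
  1-simplices (14): ac, ad, af, ai, aj, bg, bj, ci, de, df, dg, dh, fh, fi
  2-simplices (4): aci, adf, afi, dfh

so the chain groups are C_0 ≅ Z^10, C_1 ≅ Z^14, C_2 ≅ Z^4.

∂_1: C_1 → C_0 is given by ∂[p,q] = [q] − [p]. For instance
  ∂ai = i − a.
The resulting 10×14 matrix has rank 9, and its Smith normal form has invariant factors (1,1,1,1,1,1,1,1,1).

Boundary ∂_2: C_2 → C_1 acts by ∂[p,q,r] = [q,r] − [p,r] + [p,q]. For instance
  ∂adf = df − af + ad,
  ∂dfh = fh − dh + df.
The 14×4 boundary matrix has rank 4 and Smith normal form diag(1,1,1,1).

Reading off H_k = ker ∂_k / im ∂_{k+1}:

  H_0: rank C_0 − rank ∂_1 = 10 − 9 = 1, and the invariant factors of ∂_1 are all 1, so H_0 = Z.
  H_1: rank ker ∂_1 − rank ∂_2 = (14 − 9) − 4 = 1, and the invariant factors of ∂_2 are all 1, so H_1 = Z.
  H_2: rank ker ∂_2 − rank ∂_3 = (4 − 4) − 0 = 0, and there is no ∂_3, so H_2 = 0.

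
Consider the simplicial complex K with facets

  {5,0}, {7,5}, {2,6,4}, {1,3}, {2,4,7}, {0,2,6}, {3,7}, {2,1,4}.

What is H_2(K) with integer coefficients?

Order the vertices as 0 < 1 < 2 < 3 < 4 < 5 < 6 < 7. Listing each simplex with vertices in this order, K has dimension 2 with simplices:

  0-simplices (8): [0], [1], [2], [3], [4], [5], [6], [7]
  1-simplices (13): [0,2], [0,5], [0,6], [1,2], [1,3], [1,4], [2,4], [2,6], [2,7], [3,7], [4,6], [4,7], [5,7]
  2-simplices (4): [0,2,6], [1,2,4], [2,4,6], [2,4,7]

so the chain groups are C_0 ≅ Z^8, C_1 ≅ Z^13, C_2 ≅ Z^4.

The boundary map ∂_1: C_1 → C_0 is given by ∂[p,q] = [q] − [p]. For instance
  ∂[0,5] = [5] − [0].
As a 8×13 matrix over Z this has rank 7, with invariant factors (1,1,1,1,1,1,1).

The boundary map ∂_2: C_2 → C_1 acts by ∂[p,q,r] = [q,r] − [p,r] + [p,q]. For instance
  ∂[2,4,6] = [4,6] − [2,6] + [2,4],
  ∂[2,4,7] = [4,7] − [2,7] + [2,4].
The resulting 13×4 matrix has rank 4, and its Smith normal form has invariant factors (1,1,1,1).

Computing H_k = (kernel of ∂_k) / (image of ∂_{k+1}):

  H_2: rank ker ∂_2 − rank ∂_3 = (4 − 4) − 0 = 0, and there is no ∂_3, so H_2 = 0.

H_2 ≅ 0.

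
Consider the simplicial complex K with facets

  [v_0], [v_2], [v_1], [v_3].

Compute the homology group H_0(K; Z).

H_0 ≅ Z^4.

Fix the vertex order v_0 < v_1 < v_2 < v_3 and write every simplex with vertices in increasing order. Then dim K = 0 and the simplices of K are:

  0-simplices (4): [v_0], [v_1], [v_2], [v_3]

so the chain groups are C_0 ≅ Z^4.

Reading off H_k = ker ∂_k / im ∂_{k+1}:

  H_0: rank C_0 − rank ∂_1 = 4 − 0 = 4, and there is no ∂_1, so H_0 = Z^4.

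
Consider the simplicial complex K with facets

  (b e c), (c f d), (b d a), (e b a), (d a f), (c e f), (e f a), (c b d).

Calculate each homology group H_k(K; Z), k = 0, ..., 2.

Fix the vertex order a < b < c < d < e < f and write every simplex with vertices in increasing order. Then dim K = 2 and the simplices of K are:

  0-simplices (6): a, b, c, d, e, f
  1-simplices (12): ab, ad, ae, af, bc, bd, be, cd, ce, cf, df, ef
  2-simplices (8): abd, abe, adf, aef, bcd, bce, cdf, cef

so the chain groups are C_0 ≅ Z^6, C_1 ≅ Z^12, C_2 ≅ Z^8.

∂_1: C_1 → C_0 is given by ∂[p,q] = [q] − [p].
The resulting 6×12 matrix has rank 5, and its Smith normal form has invariant factors (1,1,1,1,1).

∂_2: C_2 → C_1 acts by ∂[p,q,r] = [q,r] − [p,r] + [p,q]. For instance
  ∂cef = ef − cf + ce,
  ∂abd = bd − ad + ab.
The 12×8 boundary matrix has rank 7 and Smith normal form diag(1,1,1,1,1,1,1).

From H_k ≅ ker(∂_k) / im(∂_{k+1}) we obtain:

  H_0: rank C_0 − rank ∂_1 = 6 − 5 = 1, and the invariant factors of ∂_1 are all 1, so H_0 ≅ Z.
  H_1: rank ker ∂_1 − rank ∂_2 = (12 − 5) − 7 = 0, and the invariant factors of ∂_2 are all 1, so H_1 ≅ 0.
  H_2: rank ker ∂_2 − rank ∂_3 = (8 − 7) − 0 = 1, and there is no ∂_3, so H_2 ≅ Z.

As a check, the Euler characteristic is 6 − 12 + 8 = 2, which agrees with 1 − 0 + 1 = 2.
(K is a triangulation of the 2-sphere S^2.)

H_0 ≅ Z,  H_1 = 0,  H_2 ≅ Z.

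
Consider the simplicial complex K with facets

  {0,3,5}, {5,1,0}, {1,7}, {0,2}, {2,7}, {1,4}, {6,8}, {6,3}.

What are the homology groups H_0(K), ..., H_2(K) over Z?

Fix the vertex order 0 < 1 < 2 < 3 < 4 < 5 < 6 < 7 < 8 and write every simplex with vertices in increasing order. Then dim K = 2 and the simplices of K are:

  0-simplices (9): [0], [1], [2], [3], [4], [5], [6], [7], [8]
  1-simplices (11): [0,1], [0,2], [0,3], [0,5], [1,4], [1,5], [1,7], [2,7], [3,5], [3,6], [6,8]
  2-simplices (2): [0,1,5], [0,3,5]

giving chain groups C_0 ≅ Z^9, C_1 ≅ Z^11, C_2 ≅ Z^2.

∂_1: C_1 → C_0 sends each edge [p,q] (with p < q) to q − p. For instance
  ∂[0,2] = [2] − [0].
The resulting 9×11 matrix has rank 8, and its Smith normal form has invariant factors (1,1,1,1,1,1,1,1).

∂_2: C_2 → C_1 maps a triangle to the signed sum of its edges. For instance
  ∂[0,3,5] = [3,5] − [0,5] + [0,3],
  ∂[0,1,5] = [1,5] − [0,5] + [0,1].
This gives a 11×2 integer matrix of rank 2; reducing to Smith normal form yields diagonal entries (1,1).

Computing H_k = (kernel of ∂_k) / (image of ∂_{k+1}):

  H_0: rank C_0 − rank ∂_1 = 9 − 8 = 1, and the invariant factors of ∂_1 are all 1, so H_0 ≅ Z.
  H_1: rank ker ∂_1 − rank ∂_2 = (11 − 8) − 2 = 1, and the invariant factors of ∂_2 are all 1, so H_1 ≅ Z.
  H_2: rank ker ∂_2 − rank ∂_3 = (2 − 2) − 0 = 0, and there is no ∂_3, so H_2 ≅ 0.

H_0 = Z,  H_1 = Z,  H_2 = 0.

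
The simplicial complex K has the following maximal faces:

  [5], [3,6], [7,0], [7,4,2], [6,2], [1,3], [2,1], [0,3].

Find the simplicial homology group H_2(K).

Order the vertices as 0 < 1 < 2 < 3 < 4 < 5 < 6 < 7. Listing each simplex with vertices in this order, K has dimension 2 with simplices:

  0-simplices (8): [0], [1], [2], [3], [4], [5], [6], [7]
  1-simplices (9): [0,3], [0,7], [1,2], [1,3], [2,4], [2,6], [2,7], [3,6], [4,7]
  2-simplices (1): [2,4,7]

Hence C_0 ≅ Z^8, C_1 ≅ Z^9, C_2 ≅ Z^1.

The boundary map ∂_1: C_1 → C_0 sends each edge [p,q] (with p < q) to q − p. For instance
  ∂[2,7] = [7] − [2].
As a 8×9 matrix over Z this has rank 6, with invariant factors (1,1,1,1,1,1).

∂_2: C_2 → C_1 maps a triangle to the signed sum of its edges. For instance
  ∂[2,4,7] = [4,7] − [2,7] + [2,4].
The resulting 9×1 matrix has rank 1, and its Smith normal form has invariant factors (1).

From H_k ≅ ker(∂_k) / im(∂_{k+1}) we obtain:

  H_2: rank ker ∂_2 − rank ∂_3 = (1 − 1) − 0 = 0, and there is no ∂_3, so H_2 = 0.

H_2 ≅ 0.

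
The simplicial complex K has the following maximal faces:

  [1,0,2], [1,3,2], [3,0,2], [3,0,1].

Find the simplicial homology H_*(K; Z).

H_0 ≅ Z,  H_1 = 0,  H_2 ≅ Z.

Order the vertices as 0 < 1 < 2 < 3. Listing each simplex with vertices in this order, K has dimension 2 with simplices:

  0-simplices (4): [0], [1], [2], [3]
  1-simplices (6): [0,1], [0,2], [0,3], [1,2], [1,3], [2,3]
  2-simplices (4): [0,1,2], [0,1,3], [0,2,3], [1,2,3]

Hence C_0 ≅ Z^4, C_1 ≅ Z^6, C_2 ≅ Z^4.

Boundary ∂_1: C_1 → C_0 is given by ∂[p,q] = [q] − [p].
The resulting 4×6 matrix has rank 3, and its Smith normal form has invariant factors (1,1,1).

The boundary map ∂_2: C_2 → C_1 maps a triangle to the signed sum of its edges. For instance
  ∂[0,1,2] = [1,2] − [0,2] + [0,1],
  ∂[0,2,3] = [2,3] − [0,3] + [0,2].
The resulting 6×4 matrix has rank 3, and its Smith normal form has invariant factors (1,1,1).

From H_k ≅ ker(∂_k) / im(∂_{k+1}) we obtain:

  H_0: rank C_0 − rank ∂_1 = 4 − 3 = 1, and the invariant factors of ∂_1 are all 1, so H_0 = Z.
  H_1: rank ker ∂_1 − rank ∂_2 = (6 − 3) − 3 = 0, and the invariant factors of ∂_2 are all 1, so H_1 = 0.
  H_2: rank ker ∂_2 − rank ∂_3 = (4 − 3) − 0 = 1, and there is no ∂_3, so H_2 = Z.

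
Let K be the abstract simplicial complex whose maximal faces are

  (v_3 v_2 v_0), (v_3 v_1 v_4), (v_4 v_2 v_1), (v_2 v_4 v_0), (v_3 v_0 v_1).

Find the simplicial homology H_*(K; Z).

H_0 = Z,  H_1 = Z,  H_2 = 0.

Fix the vertex order v_0 < v_1 < v_2 < v_3 < v_4 and write every simplex with vertices in increasing order. Then dim K = 2 and the simplices of K are:

  0-simplices (5): [v_0], [v_1], [v_2], [v_3], [v_4]
  1-simplices (10): [v_0,v_1], [v_0,v_2], [v_0,v_3], [v_0,v_4], [v_1,v_2], [v_1,v_3], [v_1,v_4], [v_2,v_3], [v_2,v_4], [v_3,v_4]
  2-simplices (5): [v_0,v_1,v_3], [v_0,v_2,v_3], [v_0,v_2,v_4], [v_1,v_2,v_4], [v_1,v_3,v_4]

Hence C_0 ≅ Z^5, C_1 ≅ Z^10, C_2 ≅ Z^5.

∂_1: C_1 → C_0 maps an edge to its endpoints' difference, ∂[p,q] = q − p.
As a 5×10 matrix over Z this has rank 4, with invariant factors (1,1,1,1).

Boundary ∂_2: C_2 → C_1 acts by ∂[p,q,r] = [q,r] − [p,r] + [p,q]. For instance
  ∂[v_1,v_3,v_4] = [v_3,v_4] − [v_1,v_4] + [v_1,v_3],
  ∂[v_0,v_1,v_3] = [v_1,v_3] − [v_0,v_3] + [v_0,v_1].
The resulting 10×5 matrix has rank 5, and its Smith normal form has invariant factors (1,1,1,1,1).

Now H_k = ker ∂_k / im ∂_{k+1}, so:

  H_0: rank C_0 − rank ∂_1 = 5 − 4 = 1, and the invariant factors of ∂_1 are all 1, so H_0 = Z.
  H_1: rank ker ∂_1 − rank ∂_2 = (10 − 4) − 5 = 1, and the invariant factors of ∂_2 are all 1, so H_1 = Z.
  H_2: rank ker ∂_2 − rank ∂_3 = (5 − 5) − 0 = 0, and there is no ∂_3, so H_2 = 0.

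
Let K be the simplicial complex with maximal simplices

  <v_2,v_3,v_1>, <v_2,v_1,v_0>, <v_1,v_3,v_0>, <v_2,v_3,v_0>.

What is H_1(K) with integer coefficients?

We work with the vertex ordering v_0 < v_1 < v_2 < v_3. The simplices of K, each written with vertices in increasing order, are:

  0-simplices (4): [v_0], [v_1], [v_2], [v_3]
  1-simplices (6): [v_0,v_1], [v_0,v_2], [v_0,v_3], [v_1,v_2], [v_1,v_3], [v_2,v_3]
  2-simplices (4): [v_0,v_1,v_2], [v_0,v_1,v_3], [v_0,v_2,v_3], [v_1,v_2,v_3]

Hence C_0 ≅ Z^4, C_1 ≅ Z^6, C_2 ≅ Z^4.

Boundary ∂_1: C_1 → C_0 sends each edge [p,q] (with p < q) to q − p. For instance
  ∂[v_0,v_3] = [v_3] − [v_0].
The 4×6 boundary matrix has rank 3 and Smith normal form diag(1,1,1).

Boundary ∂_2: C_2 → C_1 acts by ∂[p,q,r] = [q,r] − [p,r] + [p,q]. For instance
  ∂[v_1,v_2,v_3] = [v_2,v_3] − [v_1,v_3] + [v_1,v_2],
  ∂[v_0,v_1,v_3] = [v_1,v_3] − [v_0,v_3] + [v_0,v_1].
The resulting 6×4 matrix has rank 3, and its Smith normal form has invariant factors (1,1,1).

Now H_k = ker ∂_k / im ∂_{k+1}, so:

  H_1: rank ker ∂_1 − rank ∂_2 = (6 − 3) − 3 = 0, and the invariant factors of ∂_2 are all 1, so H_1 ≅ 0.

H_1 ≅ 0.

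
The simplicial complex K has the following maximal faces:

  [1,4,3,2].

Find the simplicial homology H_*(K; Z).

Order the vertices as 1 < 2 < 3 < 4. Listing each simplex with vertices in this order, K has dimension 3 with simplices:

  0-simplices (4): [1], [2], [3], [4]
  1-simplices (6): [1,2], [1,3], [1,4], [2,3], [2,4], [3,4]
  2-simplices (4): [1,2,3], [1,2,4], [1,3,4], [2,3,4]
  3-simplices (1): [1,2,3,4]

Hence C_0 ≅ Z^4, C_1 ≅ Z^6, C_2 ≅ Z^4, C_3 ≅ Z^1.

The boundary map ∂_1: C_1 → C_0 maps an edge to its endpoints' difference, ∂[p,q] = q − p. For instance
  ∂[1,2] = [2] − [1].
The resulting 4×6 matrix has rank 3, and its Smith normal form has invariant factors (1,1,1).

The boundary map ∂_2: C_2 → C_1 acts by ∂[p,q,r] = [q,r] − [p,r] + [p,q]. For instance
  ∂[1,3,4] = [3,4] − [1,4] + [1,3],
  ∂[1,2,4] = [2,4] − [1,4] + [1,2].
This gives a 6×4 integer matrix of rank 3; reducing to Smith normal form yields diagonal entries (1,1,1).

Boundary ∂_3: C_3 → C_2 sends each 3-simplex σ to the alternating sum Σ_i (−1)^i (σ with its i-th vertex removed). For instance
  ∂[1,2,3,4] = [2,3,4] − [1,3,4] + [1,2,4] − [1,2,3].
The resulting 4×1 matrix has rank 1, and its Smith normal form has invariant factors (1).

Now H_k = ker ∂_k / im ∂_{k+1}, so:

  H_0: rank C_0 − rank ∂_1 = 4 − 3 = 1, and the invariant factors of ∂_1 are all 1, so H_0 ≅ Z.
  H_1: rank ker ∂_1 − rank ∂_2 = (6 − 3) − 3 = 0, and the invariant factors of ∂_2 are all 1, so H_1 ≅ 0.
  H_2: rank ker ∂_2 − rank ∂_3 = (4 − 3) − 1 = 0, and the invariant factors of ∂_3 are all 1, so H_2 ≅ 0.
  H_3: rank ker ∂_3 − rank ∂_4 = (1 − 1) − 0 = 0, and there is no ∂_4, so H_3 ≅ 0.

H_0 ≅ Z,  H_1 = 0,  H_2 = 0,  H_3 = 0.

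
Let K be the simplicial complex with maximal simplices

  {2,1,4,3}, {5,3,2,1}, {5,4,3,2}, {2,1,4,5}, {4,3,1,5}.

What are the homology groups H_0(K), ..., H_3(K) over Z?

H_0 = Z,  H_1 = 0,  H_2 = 0,  H_3 = Z.

Order the vertices as 1 < 2 < 3 < 4 < 5. Listing each simplex with vertices in this order, K has dimension 3 with simplices:

  0-simplices (5): [1], [2], [3], [4], [5]
  1-simplices (10): [1,2], [1,3], [1,4], [1,5], [2,3], [2,4], [2,5], [3,4], [3,5], [4,5]
  2-simplices (10): [1,2,3], [1,2,4], [1,2,5], [1,3,4], [1,3,5], [1,4,5], [2,3,4], [2,3,5], [2,4,5], [3,4,5]
  3-simplices (5): [1,2,3,4], [1,2,3,5], [1,2,4,5], [1,3,4,5], [2,3,4,5]

giving chain groups C_0 ≅ Z^5, C_1 ≅ Z^10, C_2 ≅ Z^10, C_3 ≅ Z^5.

∂_1: C_1 → C_0 is given by ∂[p,q] = [q] − [p]. For instance
  ∂[4,5] = [5] − [4].
As a 5×10 matrix over Z this has rank 4, with invariant factors (1,1,1,1).

The boundary map ∂_2: C_2 → C_1 acts by ∂[p,q,r] = [q,r] − [p,r] + [p,q]. For instance
  ∂[1,2,5] = [2,5] − [1,5] + [1,2],
  ∂[2,4,5] = [4,5] − [2,5] + [2,4].
As a 10×10 matrix over Z this has rank 6, with invariant factors (1,1,1,1,1,1).

∂_3: C_3 → C_2 sends each 3-simplex σ to the alternating sum Σ_i (−1)^i (σ with its i-th vertex removed). For instance
  ∂[1,2,3,4] = [2,3,4] − [1,3,4] + [1,2,4] − [1,2,3],
  ∂[2,3,4,5] = [3,4,5] − [2,4,5] + [2,3,5] − [2,3,4].
This gives a 10×5 integer matrix of rank 4; reducing to Smith normal form yields diagonal entries (1,1,1,1).

Reading off H_k = ker ∂_k / im ∂_{k+1}:

  H_0: rank C_0 − rank ∂_1 = 5 − 4 = 1, and the invariant factors of ∂_1 are all 1, so H_0 ≅ Z.
  H_1: rank ker ∂_1 − rank ∂_2 = (10 − 4) − 6 = 0, and the invariant factors of ∂_2 are all 1, so H_1 ≅ 0.
  H_2: rank ker ∂_2 − rank ∂_3 = (10 − 6) − 4 = 0, and the invariant factors of ∂_3 are all 1, so H_2 ≅ 0.
  H_3: rank ker ∂_3 − rank ∂_4 = (5 − 4) − 0 = 1, and there is no ∂_4, so H_3 ≅ Z.

As a check, the Euler characteristic is 5 − 10 + 10 − 5 = 0, which agrees with 1 − 0 + 0 − 1 = 0.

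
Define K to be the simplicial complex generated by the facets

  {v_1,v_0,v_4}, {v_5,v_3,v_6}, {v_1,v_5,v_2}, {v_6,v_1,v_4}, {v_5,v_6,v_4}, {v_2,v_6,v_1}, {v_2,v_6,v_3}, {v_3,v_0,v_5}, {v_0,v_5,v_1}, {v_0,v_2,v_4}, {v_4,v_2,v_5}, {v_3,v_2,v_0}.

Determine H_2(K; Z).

Take the total order v_0 < v_1 < v_2 < v_3 < v_4 < v_5 < v_6 on the vertex set. Then K (dimension 2) consists of the simplices:

  0-simplices (7): [v_0], [v_1], [v_2], [v_3], [v_4], [v_5], [v_6]
  1-simplices (18): (18 of them)
  2-simplices (12): (12 of them)

giving chain groups C_0 ≅ Z^7, C_1 ≅ Z^18, C_2 ≅ Z^12.

∂_1: C_1 → C_0 maps an edge to its endpoints' difference, ∂[p,q] = q − p. For instance
  ∂[v_2,v_5] = [v_5] − [v_2].
As a 7×18 matrix over Z this has rank 6, with invariant factors (1,1,1,1,1,1).

∂_2: C_2 → C_1 sends each 2-simplex [p,q,r] to [q,r] − [p,r] + [p,q]. For instance
  ∂[v_2,v_4,v_5] = [v_4,v_5] − [v_2,v_5] + [v_2,v_4],
  ∂[v_3,v_5,v_6] = [v_5,v_6] − [v_3,v_6] + [v_3,v_5].
As a 18×12 matrix over Z this has rank 12, with invariant factors (1,1,1,1,1,1,1,1,1,1,1,2).

Reading off H_k = ker ∂_k / im ∂_{k+1}:

  H_2: rank ker ∂_2 − rank ∂_3 = (12 − 12) − 0 = 0, and there is no ∂_3, so H_2 = 0.

H_2 ≅ 0.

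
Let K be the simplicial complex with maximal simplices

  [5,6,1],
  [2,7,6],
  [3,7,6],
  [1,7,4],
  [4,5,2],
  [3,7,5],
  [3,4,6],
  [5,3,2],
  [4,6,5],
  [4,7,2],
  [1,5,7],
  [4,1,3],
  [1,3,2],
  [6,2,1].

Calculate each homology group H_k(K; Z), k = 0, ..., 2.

H_0 ≅ Z,  H_1 ≅ Z^2,  H_2 ≅ Z.

Order the vertices as 1 < 2 < 3 < 4 < 5 < 6 < 7. Listing each simplex with vertices in this order, K has dimension 2 with simplices:

  0-simplices (7): [1], [2], [3], [4], [5], [6], [7]
  1-simplices (21): [1,2], [1,3], [1,4], [1,5], [1,6], [1,7], [2,3], [2,4], [2,5], [2,6], [2,7], [3,4], [3,5], [3,6], [3,7], [4,5], [4,6], [4,7], [5,6], [5,7], [6,7]
  2-simplices (14): [1,2,3], [1,2,6], [1,3,4], [1,4,7], [1,5,6], [1,5,7], [2,3,5], [2,4,5], [2,4,7], [2,6,7], [3,4,6], [3,5,7], [3,6,7], [4,5,6]

so the chain groups are C_0 ≅ Z^7, C_1 ≅ Z^21, C_2 ≅ Z^14.

∂_1: C_1 → C_0 maps an edge to its endpoints' difference, ∂[p,q] = q − p. For instance
  ∂[1,6] = [6] − [1].
As a 7×21 matrix over Z this has rank 6, with invariant factors (1,1,1,1,1,1).

∂_2: C_2 → C_1 acts by ∂[p,q,r] = [q,r] − [p,r] + [p,q]. For instance
  ∂[2,3,5] = [3,5] − [2,5] + [2,3],
  ∂[1,2,6] = [2,6] − [1,6] + [1,2].
The resulting 21×14 matrix has rank 13, and its Smith normal form has invariant factors (1,1,1,1,1,1,1,1,1,1,1,1,1).

Reading off H_k = ker ∂_k / im ∂_{k+1}:

  H_0: rank C_0 − rank ∂_1 = 7 − 6 = 1, and the invariant factors of ∂_1 are all 1, so H_0 = Z.
  H_1: rank ker ∂_1 − rank ∂_2 = (21 − 6) − 13 = 2, and the invariant factors of ∂_2 are all 1, so H_1 = Z^2.
  H_2: rank ker ∂_2 − rank ∂_3 = (14 − 13) − 0 = 1, and there is no ∂_3, so H_2 = Z.

(K is a triangulation of the torus T^2.)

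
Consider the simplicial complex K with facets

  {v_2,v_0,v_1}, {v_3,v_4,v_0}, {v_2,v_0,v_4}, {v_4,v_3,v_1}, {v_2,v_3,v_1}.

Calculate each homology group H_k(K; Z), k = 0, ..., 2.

We work with the vertex ordering v_0 < v_1 < v_2 < v_3 < v_4. The simplices of K, each written with vertices in increasing order, are:

  0-simplices (5): [v_0], [v_1], [v_2], [v_3], [v_4]
  1-simplices (10): [v_0,v_1], [v_0,v_2], [v_0,v_3], [v_0,v_4], [v_1,v_2], [v_1,v_3], [v_1,v_4], [v_2,v_3], [v_2,v_4], [v_3,v_4]
  2-simplices (5): [v_0,v_1,v_2], [v_0,v_2,v_4], [v_0,v_3,v_4], [v_1,v_2,v_3], [v_1,v_3,v_4]

so the chain groups are C_0 ≅ Z^5, C_1 ≅ Z^10, C_2 ≅ Z^5.

The boundary map ∂_1: C_1 → C_0 sends each edge [p,q] (with p < q) to q − p.
The resulting 5×10 matrix has rank 4, and its Smith normal form has invariant factors (1,1,1,1).

Boundary ∂_2: C_2 → C_1 sends each 2-simplex [p,q,r] to [q,r] − [p,r] + [p,q]. For instance
  ∂[v_0,v_2,v_4] = [v_2,v_4] − [v_0,v_4] + [v_0,v_2],
  ∂[v_1,v_3,v_4] = [v_3,v_4] − [v_1,v_4] + [v_1,v_3].
This gives a 10×5 integer matrix of rank 5; reducing to Smith normal form yields diagonal entries (1,1,1,1,1).

Now H_k = ker ∂_k / im ∂_{k+1}, so:

  H_0: rank C_0 − rank ∂_1 = 5 − 4 = 1, and the invariant factors of ∂_1 are all 1, so H_0 ≅ Z.
  H_1: rank ker ∂_1 − rank ∂_2 = (10 − 4) − 5 = 1, and the invariant factors of ∂_2 are all 1, so H_1 ≅ Z.
  H_2: rank ker ∂_2 − rank ∂_3 = (5 − 5) − 0 = 0, and there is no ∂_3, so H_2 ≅ 0.

As a check, the Euler characteristic is 5 − 10 + 5 = 0, which agrees with 1 − 1 + 0 = 0.

H_0 = Z,  H_1 = Z,  H_2 = 0.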